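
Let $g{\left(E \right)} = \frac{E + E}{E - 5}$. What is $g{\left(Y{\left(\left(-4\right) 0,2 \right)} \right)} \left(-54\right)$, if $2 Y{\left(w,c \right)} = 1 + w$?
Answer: $12$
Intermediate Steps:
$Y{\left(w,c \right)} = \frac{1}{2} + \frac{w}{2}$ ($Y{\left(w,c \right)} = \frac{1 + w}{2} = \frac{1}{2} + \frac{w}{2}$)
$g{\left(E \right)} = \frac{2 E}{-5 + E}$
$g{\left(Y{\left(\left(-4\right) 0,2 \right)} \right)} \left(-54\right) = \frac{2 \left(\frac{1}{2} + \frac{\left(-4\right) 0}{2}\right)}{-5 + \left(\frac{1}{2} + \frac{\left(-4\right) 0}{2}\right)} \left(-54\right) = \frac{2 \left(\frac{1}{2} + \frac{1}{2} \cdot 0\right)}{-5 + \left(\frac{1}{2} + \frac{1}{2} \cdot 0\right)} \left(-54\right) = \frac{2 \left(\frac{1}{2} + 0\right)}{-5 + \left(\frac{1}{2} + 0\right)} \left(-54\right) = 2 \cdot \frac{1}{2} \frac{1}{-5 + \frac{1}{2}} \left(-54\right) = 2 \cdot \frac{1}{2} \frac{1}{- \frac{9}{2}} \left(-54\right) = 2 \cdot \frac{1}{2} \left(- \frac{2}{9}\right) \left(-54\right) = \left(- \frac{2}{9}\right) \left(-54\right) = 12$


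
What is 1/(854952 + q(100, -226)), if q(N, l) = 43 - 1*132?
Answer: 1/854863 ≈ 1.1698e-6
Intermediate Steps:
q(N, l) = -89 (q(N, l) = 43 - 132 = -89)
1/(854952 + q(100, -226)) = 1/(854952 - 89) = 1/854863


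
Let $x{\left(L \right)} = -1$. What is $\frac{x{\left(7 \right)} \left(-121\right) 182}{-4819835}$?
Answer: $- \frac{22022}{4819835} \approx -0.004569$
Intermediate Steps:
$\frac{x{\left(7 \right)} \left(-121\right) 182}{-4819835} = \frac{\left(-1\right) \left(-121\right) 182}{-4819835} = 121 \cdot 182 \left(- \frac{1}{4819835}\right) = 22022 \left(- \frac{1}{4819835}\right) = - \frac{22022}{4819835}$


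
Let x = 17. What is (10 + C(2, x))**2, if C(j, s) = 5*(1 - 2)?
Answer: 25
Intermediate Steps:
C(j, s) = -5 (C(j, s) = 5*(-1) = -5)
(10 + C(2, x))**2 = (10 - 5)**2 = 5**2 = 25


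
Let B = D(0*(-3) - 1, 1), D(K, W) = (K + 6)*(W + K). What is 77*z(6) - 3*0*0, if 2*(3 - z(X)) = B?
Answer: 231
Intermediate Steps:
D(K, W) = (6 + K)*(K + W)
B = 0 (B = (0*(-3) - 1)**2 + 6*(0*(-3) - 1) + 6*1 + (0*(-3) - 1)*1 = (0 - 1)**2 + 6*(0 - 1) + 6 + (0 - 1)*1 = (-1)**2 + 6*(-1) + 6 - 1*1 = 1 - 6 + 6 - 1 = 0)
z(X) = 3 (z(X) = 3 - 1/2*0 = 3 + 0 = 3)
77*z(6) - 3*0*0 = 77*3 - 3*0*0 = 231 + 0*0 = 231 + 0 = 231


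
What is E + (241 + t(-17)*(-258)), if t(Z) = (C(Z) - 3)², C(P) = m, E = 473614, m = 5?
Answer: 472823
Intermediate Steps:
C(P) = 5
t(Z) = 4 (t(Z) = (5 - 3)² = 2² = 4)
E + (241 + t(-17)*(-258)) = 473614 + (241 + 4*(-258)) = 473614 + (241 - 1032) = 473614 - 791 = 472823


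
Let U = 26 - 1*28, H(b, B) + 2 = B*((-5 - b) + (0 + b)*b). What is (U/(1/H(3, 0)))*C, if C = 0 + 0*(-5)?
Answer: 0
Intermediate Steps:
C = 0 (C = 0 + 0 = 0)
H(b, B) = -2 + B*(-5 + b² - b) (H(b, B) = -2 + B*((-5 - b) + (0 + b)*b) = -2 + B*((-5 - b) + b*b) = -2 + B*((-5 - b) + b²) = -2 + B*(-5 + b² - b))
U = -2 (U = 26 - 28 = -2)
(U/(1/H(3, 0)))*C = -2/(1/(-2 - 5*0 + 0*3² - 1*0*3))*0 = -2/(1/(-2 + 0 + 0*9 + 0))*0 = -2/(1/(-2 + 0 + 0 + 0))*0 = -2/(1/(-2))*0 = -2/(-½)*0 = -2*(-2)*0 = 4*0 = 0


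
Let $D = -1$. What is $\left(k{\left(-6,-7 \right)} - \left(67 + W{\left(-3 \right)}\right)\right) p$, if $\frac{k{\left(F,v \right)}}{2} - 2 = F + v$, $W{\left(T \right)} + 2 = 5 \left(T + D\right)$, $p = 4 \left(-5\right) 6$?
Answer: $8040$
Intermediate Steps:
$p = -120$ ($p = \left(-20\right) 6 = -120$)
$W{\left(T \right)} = -7 + 5 T$ ($W{\left(T \right)} = -2 + 5 \left(T - 1\right) = -2 + 5 \left(-1 + T\right) = -2 + \left(-5 + 5 T\right) = -7 + 5 T$)
$k{\left(F,v \right)} = 4 + 2 F + 2 v$ ($k{\left(F,v \right)} = 4 + 2 \left(F + v\right) = 4 + \left(2 F + 2 v\right) = 4 + 2 F + 2 v$)
$\left(k{\left(-6,-7 \right)} - \left(67 + W{\left(-3 \right)}\right)\right) p = \left(\left(4 + 2 \left(-6\right) + 2 \left(-7\right)\right) - \left(60 - 15\right)\right) \left(-120\right) = \left(\left(4 - 12 - 14\right) - 45\right) \left(-120\right) = \left(-22 - 45\right) \left(-120\right) = \left(-67\right) \left(-120\right) = 8040$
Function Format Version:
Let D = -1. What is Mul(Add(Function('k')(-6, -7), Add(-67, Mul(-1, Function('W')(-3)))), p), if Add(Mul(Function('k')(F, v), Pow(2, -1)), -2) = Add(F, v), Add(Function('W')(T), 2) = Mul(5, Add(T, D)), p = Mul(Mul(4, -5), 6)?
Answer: 8040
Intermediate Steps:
p = -120 (p = Mul(-20, 6) = -120)
Function('W')(T) = Add(-7, Mul(5, T)) (Function('W')(T) = Add(-2, Mul(5, Add(T, -1))) = Add(-2, Mul(5, Add(-1, T))) = Add(-2, Add(-5, Mul(5, T))) = Add(-7, Mul(5, T)))
Function('k')(F, v) = Add(4, Mul(2, F), Mul(2, v)) (Function('k')(F, v) = Add(4, Mul(2, Add(F, v))) = Add(4, Add(Mul(2, F), Mul(2, v))) = Add(4, Mul(2, F), Mul(2, v)))
Mul(Add(Function('k')(-6, -7), Add(-67, Mul(-1, Function('W')(-3)))), p) = Mul(Add(Add(4, Mul(2, -6), Mul(2, -7)), Add(-67, Mul(-1, Add(-7, Mul(5, -3))))), -120) = Mul(Add(Add(4, -12, -14), Add(-67, Mul(-1, Add(-7, -15)))), -120) = Mul(Add(-22, Add(-67, Mul(-1, -22))), -120) = Mul(Add(-22, Add(-67, 22)), -120) = Mul(Add(-22, -45), -120) = Mul(-67, -120) = 8040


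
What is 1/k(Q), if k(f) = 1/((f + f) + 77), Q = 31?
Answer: 139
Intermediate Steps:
k(f) = 1/(77 + 2*f) (k(f) = 1/(2*f + 77) = 1/(77 + 2*f))
1/k(Q) = 1/(1/(77 + 2*31)) = 1/(1/(77 + 62)) = 1/(1/139) = 139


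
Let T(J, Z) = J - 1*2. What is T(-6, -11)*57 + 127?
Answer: -329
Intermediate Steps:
T(J, Z) = -2 + J (T(J, Z) = J - 2 = -2 + J)
T(-6, -11)*57 + 127 = (-2 - 6)*57 + 127 = -8*57 + 127 = -456 + 127 = -329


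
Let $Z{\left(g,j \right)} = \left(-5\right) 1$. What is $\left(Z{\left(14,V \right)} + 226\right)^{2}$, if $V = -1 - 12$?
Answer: $48841$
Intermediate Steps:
$V = -13$ ($V = -1 - 12 = -13$)
$Z{\left(g,j \right)} = -5$
$\left(Z{\left(14,V \right)} + 226\right)^{2} = \left(-5 + 226\right)^{2} = 221^{2} = 48841$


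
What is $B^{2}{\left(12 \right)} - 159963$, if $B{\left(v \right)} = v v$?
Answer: $-139227$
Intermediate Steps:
$B{\left(v \right)} = v^{2}$
$B^{2}{\left(12 \right)} - 159963 = \left(12^{2}\right)^{2} - 159963 = 144^{2} - 159963 = 20736 - 159963 = -139227$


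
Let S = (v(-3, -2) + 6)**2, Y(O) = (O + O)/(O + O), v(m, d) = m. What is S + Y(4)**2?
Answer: 10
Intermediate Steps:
Y(O) = 1 (Y(O) = (2*O)/((2*O)) = (2*O)*(1/(2*O)) = 1)
S = 9 (S = (-3 + 6)**2 = 3**2 = 9)
S + Y(4)**2 = 9 + 1**2 = 9 + 1 = 10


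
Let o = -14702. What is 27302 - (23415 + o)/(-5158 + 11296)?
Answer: 167570963/6138 ≈ 27301.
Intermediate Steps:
27302 - (23415 + o)/(-5158 + 11296) = 27302 - (23415 - 14702)/(-5158 + 11296) = 27302 - 8713/6138 = 167570963/6138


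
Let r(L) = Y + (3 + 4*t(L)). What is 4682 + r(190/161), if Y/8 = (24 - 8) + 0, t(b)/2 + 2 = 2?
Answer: 4813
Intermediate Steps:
t(b) = 0 (t(b) = -4 + 2*2 = -4 + 4 = 0)
Y = 128 (Y = 8*((24 - 8) + 0) = 8*(16 + 0) = 8*16 = 128)
r(L) = 131 (r(L) = 128 + (3 + 4*0) = 128 + (3 + 0) = 128 + 3 = 131)
4682 + r(190/161) = 4682 + 131 = 4813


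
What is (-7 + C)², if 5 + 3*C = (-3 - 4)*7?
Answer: 625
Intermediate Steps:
C = -18 (C = -5/3 + ((-3 - 4)*7)/3 = -5/3 + (-7*7)/3 = -5/3 + (⅓)*(-49) = -5/3 - 49/3 = -18)
(-7 + C)² = (-7 - 18)² = (-25)² = 625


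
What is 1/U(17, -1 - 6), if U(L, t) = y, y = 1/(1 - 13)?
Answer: -12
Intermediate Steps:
y = -1/12 (y = 1/(-12) = -1/12 ≈ -0.083333)
U(L, t) = -1/12
1/U(17, -1 - 6) = 1/(-1/12) = -12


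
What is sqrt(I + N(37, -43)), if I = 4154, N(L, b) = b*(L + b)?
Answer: 2*sqrt(1103) ≈ 66.423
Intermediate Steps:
sqrt(I + N(37, -43)) = sqrt(4154 - 43*(37 - 43)) = sqrt(4154 - 43*(-6)) = sqrt(4154 + 258) = sqrt(4412) = 2*sqrt(1103)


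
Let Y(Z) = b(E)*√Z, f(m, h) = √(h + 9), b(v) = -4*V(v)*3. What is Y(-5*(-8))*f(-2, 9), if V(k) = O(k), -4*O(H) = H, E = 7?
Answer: 252*√5 ≈ 563.49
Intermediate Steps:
O(H) = -H/4
V(k) = -k/4
b(v) = 3*v (b(v) = -(-1)*v*3 = v*3 = 3*v)
f(m, h) = √(9 + h)
Y(Z) = 21*√Z (Y(Z) = (3*7)*√Z = 21*√Z)
Y(-5*(-8))*f(-2, 9) = (21*√(-5*(-8)))*√(9 + 9) = (21*√40)*√18 = (21*(2*√10))*(3*√2) = (42*√10)*(3*√2) = 252*√5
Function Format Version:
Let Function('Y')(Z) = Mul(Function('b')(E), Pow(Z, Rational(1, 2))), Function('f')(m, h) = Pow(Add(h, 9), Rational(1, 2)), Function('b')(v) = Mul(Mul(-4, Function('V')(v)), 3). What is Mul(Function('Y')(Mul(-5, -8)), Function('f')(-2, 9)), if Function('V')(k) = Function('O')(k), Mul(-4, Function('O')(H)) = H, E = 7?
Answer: Mul(252, Pow(5, Rational(1, 2))) ≈ 563.49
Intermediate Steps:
Function('O')(H) = Mul(Rational(-1, 4), H)
Function('V')(k) = Mul(Rational(-1, 4), k)
Function('b')(v) = Mul(3, v) (Function('b')(v) = Mul(Mul(-4, Mul(Rational(-1, 4), v)), 3) = Mul(v, 3) = Mul(3, v))
Function('f')(m, h) = Pow(Add(9, h), Rational(1, 2))
Function('Y')(Z) = Mul(21, Pow(Z, Rational(1, 2))) (Function('Y')(Z) = Mul(Mul(3, 7), Pow(Z, Rational(1, 2))) = Mul(21, Pow(Z, Rational(1, 2))))
Mul(Function('Y')(Mul(-5, -8)), Function('f')(-2, 9)) = Mul(Mul(21, Pow(Mul(-5, -8), Rational(1, 2))), Pow(Add(9, 9), Rational(1, 2))) = Mul(Mul(21, Pow(40, Rational(1, 2))), Pow(18, Rational(1, 2))) = Mul(Mul(21, Mul(2, Pow(10, Rational(1, 2)))), Mul(3, Pow(2, Rational(1, 2)))) = Mul(Mul(42, Pow(10, Rational(1, 2))), Mul(3, Pow(2, Rational(1, 2)))) = Mul(252, Pow(5, Rational(1, 2)))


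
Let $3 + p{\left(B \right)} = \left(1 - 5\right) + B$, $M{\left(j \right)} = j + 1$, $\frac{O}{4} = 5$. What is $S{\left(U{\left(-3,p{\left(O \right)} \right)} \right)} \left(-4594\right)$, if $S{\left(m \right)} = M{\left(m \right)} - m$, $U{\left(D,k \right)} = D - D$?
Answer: $-4594$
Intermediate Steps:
$O = 20$ ($O = 4 \cdot 5 = 20$)
$M{\left(j \right)} = 1 + j$
$p{\left(B \right)} = -7 + B$ ($p{\left(B \right)} = -3 + \left(\left(1 - 5\right) + B\right) = -3 + \left(-4 + B\right) = -7 + B$)
$U{\left(D,k \right)} = 0$
$S{\left(m \right)} = 1$ ($S{\left(m \right)} = \left(1 + m\right) - m = 1$)
$S{\left(U{\left(-3,p{\left(O \right)} \right)} \right)} \left(-4594\right) = 1 \left(-4594\right) = -4594$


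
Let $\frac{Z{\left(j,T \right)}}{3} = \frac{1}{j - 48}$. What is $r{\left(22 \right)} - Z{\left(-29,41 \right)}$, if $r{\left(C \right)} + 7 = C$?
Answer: $\frac{1158}{77} \approx 15.039$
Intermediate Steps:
$r{\left(C \right)} = -7 + C$
$Z{\left(j,T \right)} = \frac{3}{-48 + j}$ ($Z{\left(j,T \right)} = \frac{3}{j - 48} = \frac{3}{-48 + j}$)
$r{\left(22 \right)} - Z{\left(-29,41 \right)} = \left(-7 + 22\right) - \frac{3}{-48 - 29} = 15 - \frac{3}{-77} = 15 - 3 \left(- \frac{1}{77}\right) = 15 - - \frac{3}{77} = 15 + \frac{3}{77} = \frac{1158}{77}$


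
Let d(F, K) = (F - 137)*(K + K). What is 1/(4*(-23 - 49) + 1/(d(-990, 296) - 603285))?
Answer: -1270469/365895073 ≈ -0.0034722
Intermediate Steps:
d(F, K) = 2*K*(-137 + F) (d(F, K) = (-137 + F)*(2*K) = 2*K*(-137 + F))
1/(4*(-23 - 49) + 1/(d(-990, 296) - 603285)) = 1/(4*(-23 - 49) + 1/(2*296*(-137 - 990) - 603285)) = 1/(4*(-72) + 1/(2*296*(-1127) - 603285)) = 1/(-288 + 1/(-667184 - 603285)) = 1/(-288 + 1/(-1270469)) = 1/(-288 - 1/1270469) = 1/(-365895073/1270469) = -1270469/365895073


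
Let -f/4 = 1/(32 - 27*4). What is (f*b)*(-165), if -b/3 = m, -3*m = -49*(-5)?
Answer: -40425/19 ≈ -2127.6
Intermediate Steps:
f = 1/19 (f = -4/(32 - 27*4) = -4/(32 - 108) = -4/(-76) = -4*(-1/76) = 1/19 ≈ 0.052632)
m = -245/3 (m = -(-49)*(-5)/3 = -1/3*245 = -245/3 ≈ -81.667)
b = 245 (b = -3*(-245/3) = 245)
(f*b)*(-165) = ((1/19)*245)*(-165) = (245/19)*(-165) = -40425/19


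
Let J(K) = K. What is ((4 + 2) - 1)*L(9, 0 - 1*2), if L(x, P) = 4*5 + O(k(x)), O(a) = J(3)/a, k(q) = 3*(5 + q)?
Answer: 1405/14 ≈ 100.36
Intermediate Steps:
k(q) = 15 + 3*q
O(a) = 3/a
L(x, P) = 20 + 3/(15 + 3*x) (L(x, P) = 4*5 + 3/(15 + 3*x) = 20 + 3/(15 + 3*x))
((4 + 2) - 1)*L(9, 0 - 1*2) = ((4 + 2) - 1)*((101 + 20*9)/(5 + 9)) = (6 - 1)*((101 + 180)/14) = 5*((1/14)*281) = 5*(281/14) = 1405/14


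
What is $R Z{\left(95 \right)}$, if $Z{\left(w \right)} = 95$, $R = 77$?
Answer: $7315$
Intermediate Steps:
$R Z{\left(95 \right)} = 77 \cdot 95 = 7315$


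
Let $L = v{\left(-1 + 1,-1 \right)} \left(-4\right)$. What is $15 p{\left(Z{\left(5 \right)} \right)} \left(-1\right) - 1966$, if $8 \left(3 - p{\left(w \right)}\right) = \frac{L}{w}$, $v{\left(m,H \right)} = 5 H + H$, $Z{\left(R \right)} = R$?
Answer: $-2002$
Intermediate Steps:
$v{\left(m,H \right)} = 6 H$
$L = 24$ ($L = 6 \left(-1\right) \left(-4\right) = \left(-6\right) \left(-4\right) = 24$)
$p{\left(w \right)} = 3 - \frac{3}{w}$ ($p{\left(w \right)} = 3 - \frac{24 \frac{1}{w}}{8} = 3 - \frac{3}{w}$)
$15 p{\left(Z{\left(5 \right)} \right)} \left(-1\right) - 1966 = 15 \left(3 - \frac{3}{5}\right) \left(-1\right) - 1966 = 15 \cdot \frac{12}{5} \left(-1\right) - 1966 = 36 \left(-1\right) - 1966 = -36 - 1966 = -2002$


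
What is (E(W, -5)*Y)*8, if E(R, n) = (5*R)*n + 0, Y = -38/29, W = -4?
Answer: -30400/29 ≈ -1048.3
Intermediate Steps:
Y = -38/29 (Y = -38*1/29 = -38/29 ≈ -1.3103)
E(R, n) = 5*R*n (E(R, n) = 5*R*n + 0 = 5*R*n)
(E(W, -5)*Y)*8 = ((5*(-4)*(-5))*(-38/29))*8 = (100*(-38/29))*8 = -3800/29*8 = -30400/29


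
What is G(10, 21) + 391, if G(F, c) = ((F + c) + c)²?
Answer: 3095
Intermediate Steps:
G(F, c) = (F + 2*c)²
G(10, 21) + 391 = (10 + 2*21)² + 391 = (10 + 42)² + 391 = 52² + 391 = 2704 + 391 = 3095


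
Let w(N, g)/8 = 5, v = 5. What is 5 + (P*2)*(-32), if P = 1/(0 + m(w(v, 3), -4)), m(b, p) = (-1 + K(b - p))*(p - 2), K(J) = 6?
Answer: 107/15 ≈ 7.1333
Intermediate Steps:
w(N, g) = 40 (w(N, g) = 8*5 = 40)
m(b, p) = -10 + 5*p (m(b, p) = (-1 + 6)*(p - 2) = 5*(-2 + p) = -10 + 5*p)
P = -1/30 (P = 1/(0 + (-10 + 5*(-4))) = 1/(0 + (-10 - 20)) = 1/(0 - 30) = 1/(-30) = -1/30 ≈ -0.033333)
5 + (P*2)*(-32) = 5 - 1/30*2*(-32) = 5 - 1/15*(-32) = 5 + 32/15 = 107/15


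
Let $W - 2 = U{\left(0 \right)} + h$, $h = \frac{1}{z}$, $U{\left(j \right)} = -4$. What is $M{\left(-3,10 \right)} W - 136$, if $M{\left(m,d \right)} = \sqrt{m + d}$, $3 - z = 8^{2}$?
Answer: $-136 - \frac{123 \sqrt{7}}{61} \approx -141.33$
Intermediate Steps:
$z = -61$ ($z = 3 - 8^{2} = 3 - 64 = -61$)
$h = - \frac{1}{61}$ ($h = \frac{1}{-61} = - \frac{1}{61} \approx -0.016393$)
$M{\left(m,d \right)} = \sqrt{d + m}$
$W = - \frac{123}{61}$ ($W = 2 - \frac{245}{61} = - \frac{123}{61} \approx -2.0164$)
$M{\left(-3,10 \right)} W - 136 = \sqrt{10 - 3} \left(- \frac{123}{61}\right) - 136 = \sqrt{7} \left(- \frac{123}{61}\right) - 136 = - \frac{123 \sqrt{7}}{61} - 136 = -136 - \frac{123 \sqrt{7}}{61}$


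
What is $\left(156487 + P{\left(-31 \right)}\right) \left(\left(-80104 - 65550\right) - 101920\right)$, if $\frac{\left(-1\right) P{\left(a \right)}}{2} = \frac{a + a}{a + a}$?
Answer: $-38741617390$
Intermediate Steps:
$P{\left(a \right)} = -2$ ($P{\left(a \right)} = - 2 \frac{a + a}{a + a} = - 2 \frac{2 a}{2 a} = - 2 \cdot 2 a \frac{1}{2 a} = \left(-2\right) 1 = -2$)
$\left(156487 + P{\left(-31 \right)}\right) \left(\left(-80104 - 65550\right) - 101920\right) = \left(156487 - 2\right) \left(\left(-80104 - 65550\right) - 101920\right) = 156485 \left(\left(-80104 - 65550\right) - 101920\right) = 156485 \left(-145654 - 101920\right) = 156485 \left(-247574\right) = -38741617390$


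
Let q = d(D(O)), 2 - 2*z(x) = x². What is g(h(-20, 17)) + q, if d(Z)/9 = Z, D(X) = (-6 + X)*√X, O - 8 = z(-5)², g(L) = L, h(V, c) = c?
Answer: 17 + 4833*√561/8 ≈ 14326.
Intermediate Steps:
z(x) = 1 - x²/2
O = 561/4 (O = 8 + (1 - ½*(-5)²)² = 8 + (1 - ½*25)² = 8 + (1 - 25/2)² = 8 + (-23/2)² = 8 + 529/4 = 561/4 ≈ 140.25)
D(X) = √X*(-6 + X)
d(Z) = 9*Z
q = 4833*√561/8 (q = 9*(√(561/4)*(-6 + 561/4)) = 9*((√561/2)*(537/4)) = 9*(537*√561/8) = 4833*√561/8 ≈ 14309.)
g(h(-20, 17)) + q = 17 + 4833*√561/8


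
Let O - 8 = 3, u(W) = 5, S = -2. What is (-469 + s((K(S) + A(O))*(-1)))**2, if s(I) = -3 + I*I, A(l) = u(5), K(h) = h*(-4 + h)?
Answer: 33489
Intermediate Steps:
O = 11 (O = 8 + 3 = 11)
A(l) = 5
s(I) = -3 + I**2
(-469 + s((K(S) + A(O))*(-1)))**2 = (-469 + (-3 + ((-2*(-4 - 2) + 5)*(-1))**2))**2 = (-469 + (-3 + ((-2*(-6) + 5)*(-1))**2))**2 = (-469 + (-3 + ((12 + 5)*(-1))**2))**2 = (-469 + (-3 + (17*(-1))**2))**2 = (-469 + (-3 + (-17)**2))**2 = (-469 + (-3 + 289))**2 = (-469 + 286)**2 = (-183)**2 = 33489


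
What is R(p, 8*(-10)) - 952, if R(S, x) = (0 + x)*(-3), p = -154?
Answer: -712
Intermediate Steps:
R(S, x) = -3*x (R(S, x) = x*(-3) = -3*x)
R(p, 8*(-10)) - 952 = -24*(-10) - 952 = -3*(-80) - 952 = 240 - 952 = -712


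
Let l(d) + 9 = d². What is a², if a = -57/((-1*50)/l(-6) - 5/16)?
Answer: 606341376/874225 ≈ 693.58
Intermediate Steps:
l(d) = -9 + d²
a = 24624/935 (a = -57/((-1*50)/(-9 + (-6)²) - 5/16) = -57/(-50/(-9 + 36) - 5*1/16) = -57/(-50/27 - 5/16) = -57/(-935/432) = -57*(-432/935) = 24624/935 ≈ 26.336)
a² = (24624/935)² = 606341376/874225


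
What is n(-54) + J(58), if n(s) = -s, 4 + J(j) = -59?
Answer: -9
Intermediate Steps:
J(j) = -63 (J(j) = -4 - 59 = -63)
n(-54) + J(58) = -1*(-54) - 63 = 54 - 63 = -9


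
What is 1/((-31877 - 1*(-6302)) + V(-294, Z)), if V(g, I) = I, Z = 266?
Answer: -1/25309 ≈ -3.9512e-5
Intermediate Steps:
1/((-31877 - 1*(-6302)) + V(-294, Z)) = 1/((-31877 - 1*(-6302)) + 266) = 1/((-31877 + 6302) + 266) = 1/(-25575 + 266) = 1/(-25309) = -1/25309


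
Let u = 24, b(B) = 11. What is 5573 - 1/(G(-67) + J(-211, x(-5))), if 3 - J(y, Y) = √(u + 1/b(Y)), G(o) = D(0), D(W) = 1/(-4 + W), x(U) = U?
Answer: 16212341/2909 + 16*√2915/2909 ≈ 5573.5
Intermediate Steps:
G(o) = -¼ (G(o) = 1/(-4 + 0) = 1/(-4) = -¼)
J(y, Y) = 3 - √2915/11 (J(y, Y) = 3 - √(24 + 1/11) = 3 - √(265/11) = 3 - √2915/11)
5573 - 1/(G(-67) + J(-211, x(-5))) = 5573 - 1/(-¼ + (3 - √2915/11)) = 5573 - 1/(11/4 - √2915/11)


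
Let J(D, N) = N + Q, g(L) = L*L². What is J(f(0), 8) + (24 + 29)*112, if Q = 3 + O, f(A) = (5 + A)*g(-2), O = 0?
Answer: 5947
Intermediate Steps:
g(L) = L³
f(A) = -40 - 8*A (f(A) = (5 + A)*(-2)³ = (5 + A)*(-8) = -40 - 8*A)
Q = 3 (Q = 3 + 0 = 3)
J(D, N) = 3 + N (J(D, N) = N + 3 = 3 + N)
J(f(0), 8) + (24 + 29)*112 = (3 + 8) + (24 + 29)*112 = 11 + 53*112 = 11 + 5936 = 5947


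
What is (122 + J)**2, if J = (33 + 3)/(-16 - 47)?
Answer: 722500/49 ≈ 14745.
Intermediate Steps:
J = -4/7 (J = 36/(-63) = 36*(-1/63) = -4/7 ≈ -0.57143)
(122 + J)**2 = (122 - 4/7)**2 = (850/7)**2 = 722500/49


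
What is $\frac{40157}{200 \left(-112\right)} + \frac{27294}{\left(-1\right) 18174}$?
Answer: $- \frac{223533153}{67849600} \approx -3.2945$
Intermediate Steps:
$\frac{40157}{200 \left(-112\right)} + \frac{27294}{\left(-1\right) 18174} = \frac{40157}{-22400} + \frac{27294}{-18174} = 40157 \left(- \frac{1}{22400}\right) + 27294 \left(- \frac{1}{18174}\right) = - \frac{40157}{22400} - \frac{4549}{3029} = - \frac{223533153}{67849600}$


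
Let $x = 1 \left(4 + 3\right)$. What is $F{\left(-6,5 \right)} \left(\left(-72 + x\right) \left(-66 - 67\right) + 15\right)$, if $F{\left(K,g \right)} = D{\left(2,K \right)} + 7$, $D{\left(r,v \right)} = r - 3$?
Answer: $51960$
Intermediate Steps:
$D{\left(r,v \right)} = -3 + r$
$F{\left(K,g \right)} = 6$ ($F{\left(K,g \right)} = \left(-3 + 2\right) + 7 = -1 + 7 = 6$)
$x = 7$ ($x = 1 \cdot 7 = 7$)
$F{\left(-6,5 \right)} \left(\left(-72 + x\right) \left(-66 - 67\right) + 15\right) = 6 \left(\left(-72 + 7\right) \left(-66 - 67\right) + 15\right) = 6 \left(\left(-65\right) \left(-133\right) + 15\right) = 6 \left(8645 + 15\right) = 6 \cdot 8660 = 51960$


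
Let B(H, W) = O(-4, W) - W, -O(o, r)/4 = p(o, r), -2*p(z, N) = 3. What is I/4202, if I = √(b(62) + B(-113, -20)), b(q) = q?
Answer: √22/2101 ≈ 0.0022325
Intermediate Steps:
p(z, N) = -3/2 (p(z, N) = -½*3 = -3/2)
O(o, r) = 6 (O(o, r) = -4*(-3/2) = 6)
B(H, W) = 6 - W
I = 2*√22 (I = √(62 + (6 - 1*(-20))) = √(62 + (6 + 20)) = √(62 + 26) = √88 = 2*√22 ≈ 9.3808)
I/4202 = (2*√22)/4202 = (2*√22)*(1/4202) = √22/2101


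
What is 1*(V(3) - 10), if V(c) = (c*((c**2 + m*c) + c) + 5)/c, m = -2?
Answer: -7/3 ≈ -2.3333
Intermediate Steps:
V(c) = (5 + c*(c**2 - c))/c (V(c) = (c*((c**2 - 2*c) + c) + 5)/c = (c*(c**2 - c) + 5)/c = (5 + c*(c**2 - c))/c)
1*(V(3) - 10) = 1*((3**2 - 1*3 + 5/3) - 10) = 1*((9 - 3 + 5*(1/3)) - 10) = 1*((9 - 3 + 5/3) - 10) = 1*(23/3 - 10) = 1*(-7/3) = -7/3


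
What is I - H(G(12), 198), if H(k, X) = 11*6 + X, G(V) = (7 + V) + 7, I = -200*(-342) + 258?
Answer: 68394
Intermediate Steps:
I = 68658 (I = 68400 + 258 = 68658)
G(V) = 14 + V
H(k, X) = 66 + X
I - H(G(12), 198) = 68658 - (66 + 198) = 68658 - 1*264 = 68658 - 264 = 68394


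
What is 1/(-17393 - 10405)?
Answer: -1/27798 ≈ -3.5974e-5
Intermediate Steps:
1/(-17393 - 10405) = 1/(-27798) = -1/27798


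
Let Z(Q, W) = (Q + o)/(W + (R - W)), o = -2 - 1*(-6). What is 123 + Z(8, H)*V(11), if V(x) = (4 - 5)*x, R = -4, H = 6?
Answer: 156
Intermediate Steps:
o = 4 (o = -2 + 6 = 4)
V(x) = -x
Z(Q, W) = -1 - Q/4 (Z(Q, W) = (Q + 4)/(W + (-4 - W)) = (4 + Q)/(-4) = (4 + Q)*(-1/4) = -1 - Q/4)
123 + Z(8, H)*V(11) = 123 + (-1 - 1/4*8)*(-1*11) = 123 + (-1 - 2)*(-11) = 123 - 3*(-11) = 123 + 33 = 156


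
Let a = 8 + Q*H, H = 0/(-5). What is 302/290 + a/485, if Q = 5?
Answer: 14879/14065 ≈ 1.0579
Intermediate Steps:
H = 0 (H = 0*(-⅕) = 0)
a = 8 (a = 8 + 5*0 = 8 + 0 = 8)
302/290 + a/485 = 302/290 + 8/485 = 302*(1/290) + 8*(1/485) = 151/145 + 8/485 = 14879/14065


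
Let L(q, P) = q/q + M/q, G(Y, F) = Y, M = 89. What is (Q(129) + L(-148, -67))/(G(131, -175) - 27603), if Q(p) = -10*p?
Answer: 190861/4065856 ≈ 0.046942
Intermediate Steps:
L(q, P) = 1 + 89/q (L(q, P) = q/q + 89/q = 1 + 89/q)
(Q(129) + L(-148, -67))/(G(131, -175) - 27603) = (-10*129 + (89 - 148)/(-148))/(131 - 27603) = (-1290 - 1/148*(-59))/(-27472) = (-1290 + 59/148)*(-1/27472) = -190861/148*(-1/27472) = 190861/4065856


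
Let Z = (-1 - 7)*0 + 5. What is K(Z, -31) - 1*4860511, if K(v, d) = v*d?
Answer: -4860666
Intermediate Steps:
Z = 5 (Z = -8*0 + 5 = 0 + 5 = 5)
K(v, d) = d*v
K(Z, -31) - 1*4860511 = -31*5 - 1*4860511 = -155 - 4860511 = -4860666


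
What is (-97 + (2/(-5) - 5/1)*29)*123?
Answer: -155964/5 ≈ -31193.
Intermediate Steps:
(-97 + (2/(-5) - 5/1)*29)*123 = (-97 + (2*(-⅕) - 5*1)*29)*123 = (-97 + (-⅖ - 5)*29)*123 = (-97 - 27/5*29)*123 = (-97 - 783/5)*123 = -1268/5*123 = -155964/5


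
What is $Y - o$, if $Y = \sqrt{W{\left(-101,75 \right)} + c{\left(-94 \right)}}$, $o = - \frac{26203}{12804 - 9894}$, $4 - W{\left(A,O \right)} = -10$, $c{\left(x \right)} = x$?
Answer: $\frac{26203}{2910} + 4 i \sqrt{5} \approx 9.0045 + 8.9443 i$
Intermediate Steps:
$W{\left(A,O \right)} = 14$ ($W{\left(A,O \right)} = 4 - -10 = 4 + 10 = 14$)
$o = - \frac{26203}{2910} \approx -9.0045$
$Y = 4 i \sqrt{5}$ ($Y = \sqrt{14 - 94} = \sqrt{-80} = 4 i \sqrt{5} \approx 8.9443 i$)
$Y - o = 4 i \sqrt{5} - - \frac{26203}{2910} = 4 i \sqrt{5} + \frac{26203}{2910} = \frac{26203}{2910} + 4 i \sqrt{5}$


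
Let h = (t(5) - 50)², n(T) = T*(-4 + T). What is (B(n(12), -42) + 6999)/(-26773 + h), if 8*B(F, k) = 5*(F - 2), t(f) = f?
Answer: -28231/98992 ≈ -0.28518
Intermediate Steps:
B(F, k) = -5/4 + 5*F/8 (B(F, k) = (5*(F - 2))/8 = (5*(-2 + F))/8 = (-10 + 5*F)/8 = -5/4 + 5*F/8)
h = 2025 (h = (5 - 50)² = (-45)² = 2025)
(B(n(12), -42) + 6999)/(-26773 + h) = ((-5/4 + 5*(12*(-4 + 12))/8) + 6999)/(-26773 + 2025) = ((-5/4 + 5*(12*8)/8) + 6999)/(-24748) = ((-5/4 + (5/8)*96) + 6999)*(-1/24748) = ((-5/4 + 60) + 6999)*(-1/24748) = (235/4 + 6999)*(-1/24748) = (28231/4)*(-1/24748) = -28231/98992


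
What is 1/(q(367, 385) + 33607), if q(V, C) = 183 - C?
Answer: 1/33405 ≈ 2.9936e-5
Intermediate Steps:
1/(q(367, 385) + 33607) = 1/((183 - 1*385) + 33607) = 1/((183 - 385) + 33607) = 1/(-202 + 33607) = 1/33405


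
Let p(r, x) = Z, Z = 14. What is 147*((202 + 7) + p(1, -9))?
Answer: 32781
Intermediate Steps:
p(r, x) = 14
147*((202 + 7) + p(1, -9)) = 147*((202 + 7) + 14) = 147*(209 + 14) = 147*223 = 32781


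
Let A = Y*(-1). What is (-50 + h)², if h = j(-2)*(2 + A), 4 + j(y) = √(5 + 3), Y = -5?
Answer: 6476 - 2184*√2 ≈ 3387.4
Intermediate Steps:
j(y) = -4 + 2*√2 (j(y) = -4 + √(5 + 3) = -4 + √8 = -4 + 2*√2)
A = 5 (A = -5*(-1) = 5)
h = -28 + 14*√2 (h = (-4 + 2*√2)*(2 + 5) = (-4 + 2*√2)*7 = -28 + 14*√2 ≈ -8.2010)
(-50 + h)² = (-50 + (-28 + 14*√2))² = (-78 + 14*√2)²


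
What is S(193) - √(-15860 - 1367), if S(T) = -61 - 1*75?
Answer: -136 - I*√17227 ≈ -136.0 - 131.25*I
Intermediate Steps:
S(T) = -136 (S(T) = -61 - 75 = -136)
S(193) - √(-15860 - 1367) = -136 - √(-15860 - 1367) = -136 - √(-17227) = -136 - I*√17227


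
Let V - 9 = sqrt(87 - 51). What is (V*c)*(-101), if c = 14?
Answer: -21210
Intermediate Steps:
V = 15 (V = 9 + sqrt(87 - 51) = 9 + sqrt(36) = 9 + 6 = 15)
(V*c)*(-101) = (15*14)*(-101) = 210*(-101) = -21210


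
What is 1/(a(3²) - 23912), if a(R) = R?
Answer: -1/23903 ≈ -4.1836e-5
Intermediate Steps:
1/(a(3²) - 23912) = 1/(3² - 23912) = 1/(9 - 23912) = 1/(-23903) = -1/23903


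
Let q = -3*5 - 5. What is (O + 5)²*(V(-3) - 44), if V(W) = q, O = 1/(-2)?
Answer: -1296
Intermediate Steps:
O = -½ ≈ -0.50000
q = -20 (q = -15 - 5 = -20)
V(W) = -20
(O + 5)²*(V(-3) - 44) = (-½ + 5)²*(-20 - 44) = (9/2)²*(-64) = (81/4)*(-64) = -1296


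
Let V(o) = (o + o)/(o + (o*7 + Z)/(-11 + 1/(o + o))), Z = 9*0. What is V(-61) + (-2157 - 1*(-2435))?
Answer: 138628/489 ≈ 283.49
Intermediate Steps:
Z = 0
V(o) = 2*o/(o + 7*o/(-11 + 1/(2*o))) (V(o) = (o + o)/(o + (o*7 + 0)/(-11 + 1/(o + o))) = (2*o)/(o + (7*o + 0)/(-11 + 1/(2*o))) = (2*o)/(o + (7*o)/(-11 + 1/(2*o))) = (2*o)/(o + 7*o/(-11 + 1/(2*o))) = 2*o/(o + 7*o/(-11 + 1/(2*o))))
V(-61) + (-2157 - 1*(-2435)) = 2*(-1 + 22*(-61))/(-1 + 8*(-61)) + (-2157 - 1*(-2435)) = 2*(-1 - 1342)/(-1 - 488) + (-2157 + 2435) = 2*(-1343)/(-489) + 278 = 2*(-1/489)*(-1343) + 278 = 2686/489 + 278 = 138628/489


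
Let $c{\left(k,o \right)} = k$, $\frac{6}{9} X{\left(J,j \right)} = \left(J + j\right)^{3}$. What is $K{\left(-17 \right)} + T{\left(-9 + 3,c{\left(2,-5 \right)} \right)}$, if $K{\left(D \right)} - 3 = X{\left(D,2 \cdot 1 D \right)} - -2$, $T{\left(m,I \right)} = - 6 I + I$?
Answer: $- \frac{397963}{2} \approx -1.9898 \cdot 10^{5}$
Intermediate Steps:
$X{\left(J,j \right)} = \frac{3 \left(J + j\right)^{3}}{2}$
$T{\left(m,I \right)} = - 5 I$
$K{\left(D \right)} = 5 + \frac{81 D^{3}}{2}$ ($K{\left(D \right)} = 3 + \left(\frac{3 \left(D + 2 \cdot 1 D\right)^{3}}{2} - -2\right) = 3 + \left(\frac{3 \left(D + 2 D\right)^{3}}{2} + 2\right) = 3 + \left(\frac{3 \left(3 D\right)^{3}}{2} + 2\right) = 3 + \left(\frac{3 \cdot 27 D^{3}}{2} + 2\right) = 3 + \left(\frac{81 D^{3}}{2} + 2\right) = 3 + \left(2 + \frac{81 D^{3}}{2}\right) = 5 + \frac{81 D^{3}}{2}$)
$K{\left(-17 \right)} + T{\left(-9 + 3,c{\left(2,-5 \right)} \right)} = \left(5 + \frac{81 \left(-17\right)^{3}}{2}\right) - 10 = \left(5 + \frac{81}{2} \left(-4913\right)\right) - 10 = \left(5 - \frac{397953}{2}\right) - 10 = - \frac{397943}{2} - 10 = - \frac{397963}{2}$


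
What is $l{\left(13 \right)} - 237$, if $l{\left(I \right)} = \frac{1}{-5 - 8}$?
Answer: $- \frac{3082}{13} \approx -237.08$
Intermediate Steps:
$l{\left(I \right)} = - \frac{1}{13}$ ($l{\left(I \right)} = \frac{1}{-13} = - \frac{1}{13}$)
$l{\left(13 \right)} - 237 = - \frac{1}{13} - 237 = - \frac{3082}{13}$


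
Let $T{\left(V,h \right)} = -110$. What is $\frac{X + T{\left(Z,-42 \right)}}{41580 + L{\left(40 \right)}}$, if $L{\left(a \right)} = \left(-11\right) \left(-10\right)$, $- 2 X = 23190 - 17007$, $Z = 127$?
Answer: $- \frac{6403}{83380} \approx -0.076793$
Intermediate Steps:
$X = - \frac{6183}{2}$ ($X = - \frac{23190 - 17007}{2} = \left(- \frac{1}{2}\right) 6183 = - \frac{6183}{2} \approx -3091.5$)
$L{\left(a \right)} = 110$
$\frac{X + T{\left(Z,-42 \right)}}{41580 + L{\left(40 \right)}} = \frac{- \frac{6183}{2} - 110}{41580 + 110} = - \frac{6403}{2 \cdot 41690} = \left(- \frac{6403}{2}\right) \frac{1}{41690} = - \frac{6403}{83380}$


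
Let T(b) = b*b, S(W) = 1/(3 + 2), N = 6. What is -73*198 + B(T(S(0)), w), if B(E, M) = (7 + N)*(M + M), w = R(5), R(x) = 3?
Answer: -14376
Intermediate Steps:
S(W) = 1/5
T(b) = b**2
w = 3
B(E, M) = 26*M (B(E, M) = (7 + 6)*(M + M) = 13*(2*M) = 26*M)
-73*198 + B(T(S(0)), w) = -73*198 + 26*3 = -14454 + 78 = -14376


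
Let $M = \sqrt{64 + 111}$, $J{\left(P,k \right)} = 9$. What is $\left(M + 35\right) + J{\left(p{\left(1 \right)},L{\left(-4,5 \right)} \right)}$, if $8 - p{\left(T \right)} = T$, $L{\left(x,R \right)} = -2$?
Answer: $44 + 5 \sqrt{7} \approx 57.229$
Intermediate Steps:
$p{\left(T \right)} = 8 - T$
$M = 5 \sqrt{7}$ ($M = \sqrt{175} = 5 \sqrt{7} \approx 13.229$)
$\left(M + 35\right) + J{\left(p{\left(1 \right)},L{\left(-4,5 \right)} \right)} = \left(5 \sqrt{7} + 35\right) + 9 = \left(35 + 5 \sqrt{7}\right) + 9 = 44 + 5 \sqrt{7}$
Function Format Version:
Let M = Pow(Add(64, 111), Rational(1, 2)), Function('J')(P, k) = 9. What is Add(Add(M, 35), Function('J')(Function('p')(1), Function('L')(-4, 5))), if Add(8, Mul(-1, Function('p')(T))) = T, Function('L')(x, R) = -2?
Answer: Add(44, Mul(5, Pow(7, Rational(1, 2)))) ≈ 57.229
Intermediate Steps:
Function('p')(T) = Add(8, Mul(-1, T))
M = Mul(5, Pow(7, Rational(1, 2))) (M = Pow(175, Rational(1, 2)) = Mul(5, Pow(7, Rational(1, 2))) ≈ 13.229)
Add(Add(M, 35), Function('J')(Function('p')(1), Function('L')(-4, 5))) = Add(Add(Mul(5, Pow(7, Rational(1, 2))), 35), 9) = Add(Add(35, Mul(5, Pow(7, Rational(1, 2)))), 9) = Add(44, Mul(5, Pow(7, Rational(1, 2))))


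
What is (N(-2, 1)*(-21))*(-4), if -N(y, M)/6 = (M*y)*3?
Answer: 3024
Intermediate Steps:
N(y, M) = -18*M*y (N(y, M) = -6*M*y*3 = -18*M*y)
(N(-2, 1)*(-21))*(-4) = (-18*1*(-2)*(-21))*(-4) = (36*(-21))*(-4) = -756*(-4) = 3024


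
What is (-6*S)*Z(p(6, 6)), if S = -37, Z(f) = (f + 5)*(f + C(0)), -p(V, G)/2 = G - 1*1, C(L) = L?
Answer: 11100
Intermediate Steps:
p(V, G) = 2 - 2*G (p(V, G) = -2*(G - 1*1) = -2*(G - 1) = -2*(-1 + G) = 2 - 2*G)
Z(f) = f*(5 + f) (Z(f) = (f + 5)*(f + 0) = (5 + f)*f = f*(5 + f))
(-6*S)*Z(p(6, 6)) = (-6*(-37))*((2 - 2*6)*(5 + (2 - 2*6))) = 222*((2 - 12)*(5 + (2 - 12))) = 222*(-10*(5 - 10)) = 222*(-10*(-5)) = 222*50 = 11100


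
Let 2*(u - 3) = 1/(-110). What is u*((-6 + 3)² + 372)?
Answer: 251079/220 ≈ 1141.3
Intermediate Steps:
u = 659/220 (u = 3 + (½)/(-110) = 3 + (½)*(-1/110) = 3 - 1/220 = 659/220 ≈ 2.9955)
u*((-6 + 3)² + 372) = 659*((-6 + 3)² + 372)/220 = 659*((-3)² + 372)/220 = 659*(9 + 372)/220 = (659/220)*381 = 251079/220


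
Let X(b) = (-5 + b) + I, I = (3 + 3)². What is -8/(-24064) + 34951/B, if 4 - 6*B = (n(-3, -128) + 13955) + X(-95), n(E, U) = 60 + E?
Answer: -3754653/249664 ≈ -15.039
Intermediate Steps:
I = 36 (I = 6² = 36)
X(b) = 31 + b (X(b) = (-5 + b) + 36 = 31 + b)
B = -2324 (B = ⅔ - (((60 - 3) + 13955) + (31 - 95))/6 = ⅔ - ((57 + 13955) - 64)/6 = ⅔ - (14012 - 64)/6 = ⅔ - ⅙*13948 = ⅔ - 6974/3 = -2324)
-8/(-24064) + 34951/B = -8/(-24064) + 34951/(-2324) = -8*(-1/24064) + 34951*(-1/2324) = 1/3008 - 4993/332 = -3754653/249664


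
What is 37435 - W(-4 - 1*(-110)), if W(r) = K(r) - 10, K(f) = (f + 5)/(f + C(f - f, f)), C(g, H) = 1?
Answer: 4006504/107 ≈ 37444.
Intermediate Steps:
K(f) = (5 + f)/(1 + f) (K(f) = (f + 5)/(f + 1) = (5 + f)/(1 + f))
W(r) = -10 + (5 + r)/(1 + r) (W(r) = (5 + r)/(1 + r) - 10 = -10 + (5 + r)/(1 + r))
37435 - W(-4 - 1*(-110)) = 37435 - (-5 - 9*(-4 - 1*(-110)))/(1 + (-4 - 1*(-110))) = 37435 - (-5 - 9*(-4 + 110))/(1 + (-4 + 110)) = 37435 - (-5 - 9*106)/(1 + 106) = 37435 - (-5 - 954)/107 = 37435 - (-959)/107 = 37435 - 1*(-959/107) = 37435 + 959/107 = 4006504/107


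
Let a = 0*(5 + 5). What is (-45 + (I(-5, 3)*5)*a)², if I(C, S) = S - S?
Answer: 2025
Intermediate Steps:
I(C, S) = 0
a = 0 (a = 0*10 = 0)
(-45 + (I(-5, 3)*5)*a)² = (-45 + (0*5)*0)² = (-45 + 0*0)² = (-45 + 0)² = (-45)² = 2025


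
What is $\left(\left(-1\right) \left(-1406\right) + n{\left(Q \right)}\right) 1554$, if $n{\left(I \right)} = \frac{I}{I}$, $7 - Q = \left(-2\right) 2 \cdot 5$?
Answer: $2186478$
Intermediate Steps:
$Q = 27$ ($Q = 7 - \left(-2\right) 2 \cdot 5 = 7 - \left(-4\right) 5 = 7 - -20 = 7 + 20 = 27$)
$n{\left(I \right)} = 1$
$\left(\left(-1\right) \left(-1406\right) + n{\left(Q \right)}\right) 1554 = \left(\left(-1\right) \left(-1406\right) + 1\right) 1554 = \left(1406 + 1\right) 1554 = 1407 \cdot 1554 = 2186478$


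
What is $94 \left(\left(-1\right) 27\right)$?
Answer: $-2538$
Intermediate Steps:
$94 \left(\left(-1\right) 27\right) = 94 \left(-27\right) = -2538$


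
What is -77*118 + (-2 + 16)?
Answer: -9072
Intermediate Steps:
-77*118 + (-2 + 16) = -9086 + 14 = -9072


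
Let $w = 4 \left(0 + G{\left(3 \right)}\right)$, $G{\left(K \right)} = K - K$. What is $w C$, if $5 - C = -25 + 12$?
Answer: $0$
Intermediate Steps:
$G{\left(K \right)} = 0$
$w = 0$ ($w = 4 \left(0 + 0\right) = 4 \cdot 0 = 0$)
$C = 18$ ($C = 5 - \left(-25 + 12\right) = 5 - -13 = 5 + 13 = 18$)
$w C = 0 \cdot 18 = 0$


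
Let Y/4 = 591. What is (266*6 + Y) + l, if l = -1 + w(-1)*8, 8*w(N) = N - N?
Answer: 3959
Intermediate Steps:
w(N) = 0 (w(N) = (N - N)/8 = (⅛)*0 = 0)
Y = 2364 (Y = 4*591 = 2364)
l = -1 (l = -1 + 0*8 = -1 + 0 = -1)
(266*6 + Y) + l = (266*6 + 2364) - 1 = (1596 + 2364) - 1 = 3960 - 1 = 3959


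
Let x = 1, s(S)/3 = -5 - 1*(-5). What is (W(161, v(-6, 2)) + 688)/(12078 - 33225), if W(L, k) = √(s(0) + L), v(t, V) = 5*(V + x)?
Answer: -688/21147 - √161/21147 ≈ -0.033134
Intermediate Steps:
s(S) = 0 (s(S) = 3*(-5 - 1*(-5)) = 3*(-5 + 5) = 3*0 = 0)
v(t, V) = 5 + 5*V (v(t, V) = 5*(V + 1) = 5*(1 + V) = 5 + 5*V)
W(L, k) = √L (W(L, k) = √(0 + L) = √L)
(W(161, v(-6, 2)) + 688)/(12078 - 33225) = (√161 + 688)/(12078 - 33225) = (688 + √161)/(-21147) = (688 + √161)*(-1/21147) = -688/21147 - √161/21147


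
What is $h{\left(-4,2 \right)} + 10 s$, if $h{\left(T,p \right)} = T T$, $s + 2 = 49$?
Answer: $486$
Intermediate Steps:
$s = 47$ ($s = -2 + 49 = 47$)
$h{\left(T,p \right)} = T^{2}$
$h{\left(-4,2 \right)} + 10 s = \left(-4\right)^{2} + 10 \cdot 47 = 16 + 470 = 486$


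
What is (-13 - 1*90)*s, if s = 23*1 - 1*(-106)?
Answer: -13287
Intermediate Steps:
s = 129 (s = 23 + 106 = 129)
(-13 - 1*90)*s = (-13 - 1*90)*129 = (-13 - 90)*129 = -103*129 = -13287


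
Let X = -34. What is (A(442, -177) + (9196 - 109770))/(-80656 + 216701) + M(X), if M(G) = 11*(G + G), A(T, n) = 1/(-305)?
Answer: -4438283053/5927675 ≈ -748.74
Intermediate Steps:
A(T, n) = -1/305
M(G) = 22*G (M(G) = 11*(2*G) = 22*G)
(A(442, -177) + (9196 - 109770))/(-80656 + 216701) + M(X) = (-1/305 + (9196 - 109770))/(-80656 + 216701) + 22*(-34) = (-1/305 - 100574)/136045 - 748 = -30675071/305*1/136045 - 748 = -4382153/5927675 - 748 = -4438283053/5927675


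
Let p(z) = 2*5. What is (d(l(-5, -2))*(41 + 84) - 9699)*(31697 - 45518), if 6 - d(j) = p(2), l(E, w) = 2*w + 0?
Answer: 140960379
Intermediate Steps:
l(E, w) = 2*w
p(z) = 10
d(j) = -4 (d(j) = 6 - 1*10 = 6 - 10 = -4)
(d(l(-5, -2))*(41 + 84) - 9699)*(31697 - 45518) = (-4*(41 + 84) - 9699)*(31697 - 45518) = (-4*125 - 9699)*(-13821) = (-500 - 9699)*(-13821) = -10199*(-13821) = 140960379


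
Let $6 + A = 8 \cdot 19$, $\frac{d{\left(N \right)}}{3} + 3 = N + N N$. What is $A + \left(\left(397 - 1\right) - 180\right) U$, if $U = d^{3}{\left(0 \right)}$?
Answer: $-157318$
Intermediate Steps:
$d{\left(N \right)} = -9 + 3 N + 3 N^{2}$ ($d{\left(N \right)} = -9 + 3 \left(N + N N\right) = -9 + 3 \left(N + N^{2}\right) = -9 + \left(3 N + 3 N^{2}\right) = -9 + 3 N + 3 N^{2}$)
$U = -729$ ($U = \left(-9 + 3 \cdot 0 + 3 \cdot 0^{2}\right)^{3} = \left(-9 + 0 + 3 \cdot 0\right)^{3} = \left(-9 + 0 + 0\right)^{3} = \left(-9\right)^{3} = -729$)
$A = 146$ ($A = -6 + 8 \cdot 19 = -6 + 152 = 146$)
$A + \left(\left(397 - 1\right) - 180\right) U = 146 + \left(\left(397 - 1\right) - 180\right) \left(-729\right) = 146 + \left(396 - 180\right) \left(-729\right) = 146 + 216 \left(-729\right) = 146 - 157464 = -157318$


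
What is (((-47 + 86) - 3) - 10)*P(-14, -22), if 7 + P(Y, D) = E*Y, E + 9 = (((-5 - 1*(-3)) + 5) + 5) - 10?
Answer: 3822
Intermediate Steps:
E = -11 (E = -9 + ((((-5 - 1*(-3)) + 5) + 5) - 10) = -9 + ((((-5 + 3) + 5) + 5) - 10) = -9 + (((-2 + 5) + 5) - 10) = -9 + ((3 + 5) - 10) = -9 + (8 - 10) = -9 - 2 = -11)
P(Y, D) = -7 - 11*Y
(((-47 + 86) - 3) - 10)*P(-14, -22) = (((-47 + 86) - 3) - 10)*(-7 - 11*(-14)) = ((39 - 3) - 10)*(-7 + 154) = (36 - 10)*147 = 26*147 = 3822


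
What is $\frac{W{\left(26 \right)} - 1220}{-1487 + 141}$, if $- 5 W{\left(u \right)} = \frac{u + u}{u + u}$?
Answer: $\frac{6101}{6730} \approx 0.90654$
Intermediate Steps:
$W{\left(u \right)} = - \frac{1}{5}$ ($W{\left(u \right)} = - \frac{\left(u + u\right) \frac{1}{u + u}}{5} = - \frac{2 u \frac{1}{2 u}}{5} = \left(- \frac{1}{5}\right) 1 = - \frac{1}{5}$)
$\frac{W{\left(26 \right)} - 1220}{-1487 + 141} = \frac{- \frac{1}{5} - 1220}{-1487 + 141} = - \frac{6101}{5 \left(-1346\right)} = \left(- \frac{6101}{5}\right) \left(- \frac{1}{1346}\right) = \frac{6101}{6730}$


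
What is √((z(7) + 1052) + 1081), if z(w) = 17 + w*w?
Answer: √2199 ≈ 46.893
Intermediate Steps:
z(w) = 17 + w²
√((z(7) + 1052) + 1081) = √(((17 + 7²) + 1052) + 1081) = √(((17 + 49) + 1052) + 1081) = √((66 + 1052) + 1081) = √(1118 + 1081) = √2199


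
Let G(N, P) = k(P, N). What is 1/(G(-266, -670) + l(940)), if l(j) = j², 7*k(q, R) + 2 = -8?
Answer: 7/6185190 ≈ 1.1317e-6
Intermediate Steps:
k(q, R) = -10/7 (k(q, R) = -2/7 + (⅐)*(-8) = -2/7 - 8/7 = -10/7)
G(N, P) = -10/7
1/(G(-266, -670) + l(940)) = 1/(-10/7 + 940²) = 1/(-10/7 + 883600) = 1/(6185190/7) = 7/6185190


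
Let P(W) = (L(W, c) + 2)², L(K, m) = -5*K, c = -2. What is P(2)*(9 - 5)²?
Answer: 1024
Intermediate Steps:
P(W) = (2 - 5*W)² (P(W) = (-5*W + 2)² = (2 - 5*W)²)
P(2)*(9 - 5)² = (-2 + 5*2)²*(9 - 5)² = (-2 + 10)²*4² = 8²*16 = 64*16 = 1024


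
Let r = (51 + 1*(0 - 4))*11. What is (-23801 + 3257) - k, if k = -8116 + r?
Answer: -12945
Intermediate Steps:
r = 517 (r = (51 + 1*(-4))*11 = (51 - 4)*11 = 47*11 = 517)
k = -7599 (k = -8116 + 517 = -7599)
(-23801 + 3257) - k = (-23801 + 3257) - 1*(-7599) = -20544 + 7599 = -12945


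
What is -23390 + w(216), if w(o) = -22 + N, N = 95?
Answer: -23317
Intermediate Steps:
w(o) = 73 (w(o) = -22 + 95 = 73)
-23390 + w(216) = -23390 + 73 = -23317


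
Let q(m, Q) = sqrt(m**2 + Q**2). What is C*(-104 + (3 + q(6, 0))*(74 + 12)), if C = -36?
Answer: -24120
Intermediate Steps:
q(m, Q) = sqrt(Q**2 + m**2)
C*(-104 + (3 + q(6, 0))*(74 + 12)) = -36*(-104 + (3 + sqrt(0**2 + 6**2))*(74 + 12)) = -36*(-104 + (3 + sqrt(0 + 36))*86) = -36*(-104 + (3 + sqrt(36))*86) = -36*(-104 + (3 + 6)*86) = -36*(-104 + 9*86) = -36*(-104 + 774) = -36*670 = -24120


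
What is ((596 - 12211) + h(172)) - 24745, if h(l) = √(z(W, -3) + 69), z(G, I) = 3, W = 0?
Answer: -36360 + 6*√2 ≈ -36352.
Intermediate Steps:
h(l) = 6*√2 (h(l) = √(3 + 69) = √72 = 6*√2)
((596 - 12211) + h(172)) - 24745 = ((596 - 12211) + 6*√2) - 24745 = (-11615 + 6*√2) - 24745 = -36360 + 6*√2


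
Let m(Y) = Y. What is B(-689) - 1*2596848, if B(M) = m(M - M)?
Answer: -2596848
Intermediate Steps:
B(M) = 0 (B(M) = M - M = 0)
B(-689) - 1*2596848 = 0 - 1*2596848 = 0 - 2596848 = -2596848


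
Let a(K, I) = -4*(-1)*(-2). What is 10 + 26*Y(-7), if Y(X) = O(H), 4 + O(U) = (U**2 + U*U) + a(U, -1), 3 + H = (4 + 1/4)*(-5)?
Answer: 121109/4 ≈ 30277.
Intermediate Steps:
a(K, I) = -8 (a(K, I) = 4*(-2) = -8)
H = -97/4 (H = -3 + (4 + 1/4)*(-5) = -3 + (17/4)*(-5) = -3 - 85/4 = -97/4 ≈ -24.250)
O(U) = -12 + 2*U**2 (O(U) = -4 + ((U**2 + U*U) - 8) = -4 + ((U**2 + U**2) - 8) = -4 + (2*U**2 - 8) = -4 + (-8 + 2*U**2) = -12 + 2*U**2)
Y(X) = 9313/8 (Y(X) = -12 + 2*(-97/4)**2 = -12 + 2*(9409/16) = -12 + 9409/8 = 9313/8)
10 + 26*Y(-7) = 10 + 26*(9313/8) = 10 + 121069/4 = 121109/4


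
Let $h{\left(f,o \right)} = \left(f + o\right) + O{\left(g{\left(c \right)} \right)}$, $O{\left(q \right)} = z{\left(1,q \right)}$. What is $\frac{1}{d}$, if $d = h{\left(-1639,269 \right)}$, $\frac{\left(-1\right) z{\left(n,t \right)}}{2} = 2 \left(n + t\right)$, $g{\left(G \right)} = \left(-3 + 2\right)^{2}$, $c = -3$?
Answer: $- \frac{1}{1378} \approx -0.00072569$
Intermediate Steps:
$g{\left(G \right)} = 1$ ($g{\left(G \right)} = \left(-1\right)^{2} = 1$)
$z{\left(n,t \right)} = - 4 n - 4 t$ ($z{\left(n,t \right)} = - 2 \cdot 2 \left(n + t\right) = - 2 \left(2 n + 2 t\right) = - 4 n - 4 t$)
$O{\left(q \right)} = -4 - 4 q$ ($O{\left(q \right)} = \left(-4\right) 1 - 4 q = -4 - 4 q$)
$h{\left(f,o \right)} = -8 + f + o$ ($h{\left(f,o \right)} = \left(f + o\right) - 8 = -8 + f + o$)
$d = -1378$ ($d = -8 - 1639 + 269 = -1378$)
$\frac{1}{d} = \frac{1}{-1378} = - \frac{1}{1378}$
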